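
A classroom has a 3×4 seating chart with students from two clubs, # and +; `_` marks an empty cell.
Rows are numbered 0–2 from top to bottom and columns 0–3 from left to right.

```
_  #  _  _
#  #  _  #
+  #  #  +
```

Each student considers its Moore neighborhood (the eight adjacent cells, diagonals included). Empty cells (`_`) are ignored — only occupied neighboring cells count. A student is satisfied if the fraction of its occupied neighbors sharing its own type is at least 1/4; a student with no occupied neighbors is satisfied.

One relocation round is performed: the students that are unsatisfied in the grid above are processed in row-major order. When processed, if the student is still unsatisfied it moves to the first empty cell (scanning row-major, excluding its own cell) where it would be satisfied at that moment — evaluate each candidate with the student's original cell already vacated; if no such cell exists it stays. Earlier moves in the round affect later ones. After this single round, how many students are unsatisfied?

Initially unsatisfied (in order): (2,0), (2,3).
  (2,0): no empty cell satisfies it; stays.
  (2,3): no empty cell satisfies it; stays.
Resulting grid:
_ # _ _
# # _ #
+ # # +
Unsatisfied now: (2,0), (2,3).

2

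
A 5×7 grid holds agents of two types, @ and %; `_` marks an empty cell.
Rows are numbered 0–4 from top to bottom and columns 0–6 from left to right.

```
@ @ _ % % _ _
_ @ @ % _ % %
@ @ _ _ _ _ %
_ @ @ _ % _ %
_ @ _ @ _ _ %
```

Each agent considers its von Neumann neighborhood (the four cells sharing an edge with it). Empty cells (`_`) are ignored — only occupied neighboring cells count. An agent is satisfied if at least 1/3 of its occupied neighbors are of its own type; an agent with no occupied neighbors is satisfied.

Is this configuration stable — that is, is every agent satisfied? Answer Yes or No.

(0,0)@ 1/1 ✓
(0,1)@ 2/2 ✓
(0,3)% 2/2 ✓
(0,4)% 1/1 ✓
(1,1)@ 3/3 ✓
(1,2)@ 1/2 ✓
(1,3)% 1/2 ✓
(1,5)% 1/1 ✓
(1,6)% 2/2 ✓
(2,0)@ 1/1 ✓
(2,1)@ 3/3 ✓
(2,6)% 2/2 ✓
(3,1)@ 3/3 ✓
(3,2)@ 1/1 ✓
(3,4)% 0/0 ✓
(3,6)% 2/2 ✓
(4,1)@ 1/1 ✓
(4,3)@ 0/0 ✓
(4,6)% 1/1 ✓
All meet the threshold, so the configuration is stable.

Yes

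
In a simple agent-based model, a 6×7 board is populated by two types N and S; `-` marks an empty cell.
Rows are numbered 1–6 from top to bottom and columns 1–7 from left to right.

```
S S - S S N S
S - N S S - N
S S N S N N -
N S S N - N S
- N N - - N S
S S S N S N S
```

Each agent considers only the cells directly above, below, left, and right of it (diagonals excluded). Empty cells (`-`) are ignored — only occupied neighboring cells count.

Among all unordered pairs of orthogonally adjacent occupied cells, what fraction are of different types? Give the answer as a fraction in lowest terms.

Scan each occupied cell's neighbors to the right and below so each pair is counted once.
From row 1: 3 unlike of 8 pairs (running 3/8).
From row 2: 2 unlike of 6 pairs (running 5/14).
From row 3: 6 unlike of 10 pairs (running 11/24).
From row 4: 5 unlike of 8 pairs (running 16/32).
From row 5: 3 unlike of 6 pairs (running 19/38).
From row 6: 4 unlike of 6 pairs (running 23/44).
Total adjacent occupied pairs: 44; unlike-type pairs: 23.
23/44 is already in lowest terms.

23/44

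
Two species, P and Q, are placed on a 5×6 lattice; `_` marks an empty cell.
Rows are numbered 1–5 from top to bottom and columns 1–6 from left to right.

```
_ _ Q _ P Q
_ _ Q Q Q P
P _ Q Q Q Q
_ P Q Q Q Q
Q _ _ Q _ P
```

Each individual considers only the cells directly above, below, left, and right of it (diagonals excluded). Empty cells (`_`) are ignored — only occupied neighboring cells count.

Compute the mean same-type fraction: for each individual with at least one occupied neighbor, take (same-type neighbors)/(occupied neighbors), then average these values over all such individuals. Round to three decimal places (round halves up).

Row 1: (1,3)Q 1/1 · (1,5)P 0/2 · (1,6)Q 0/2
Row 2: (2,3)Q 3/3 · (2,4)Q 3/3 · (2,5)Q 2/4 · (2,6)P 0/3
Row 3: (3,1)P — no occupied neighbors · (3,3)Q 3/3 · (3,4)Q 4/4 · (3,5)Q 4/4 · (3,6)Q 2/3
Row 4: (4,2)P 0/1 · (4,3)Q 2/3 · (4,4)Q 4/4 · (4,5)Q 3/3 · (4,6)Q 2/3
Row 5: (5,1)Q — no occupied neighbors · (5,4)Q 1/1 · (5,6)P 0/1
Sum over 18 individuals: 1/1 + 0/2 + 0/2 + 3/3 + 3/3 + 2/4 + 0/3 + 3/3 + 4/4 + 4/4 + 2/3 + 0/1 + 2/3 + 4/4 + 3/3 + 2/3 + 1/1 + 0/1 = 23/2; mean = 23/2 ÷ 18 = 23/36 = 0.638888… → 0.639.

0.639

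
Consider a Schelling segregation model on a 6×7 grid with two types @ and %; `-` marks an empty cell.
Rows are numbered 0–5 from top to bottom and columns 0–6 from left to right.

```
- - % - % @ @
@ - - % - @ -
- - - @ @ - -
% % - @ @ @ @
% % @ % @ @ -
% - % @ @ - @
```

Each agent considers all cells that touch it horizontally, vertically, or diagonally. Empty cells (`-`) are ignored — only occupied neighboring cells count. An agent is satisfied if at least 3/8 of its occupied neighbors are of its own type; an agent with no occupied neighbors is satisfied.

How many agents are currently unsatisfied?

(0,2)% 1/1 satisfied
(0,4)% 1/3 not
(0,5)@ 2/3 satisfied
(0,6)@ 2/2 satisfied
(1,0)@ 0/0 satisfied
(1,3)% 2/4 satisfied
(1,5)@ 3/4 satisfied
(2,3)@ 3/4 satisfied
(2,4)@ 5/6 satisfied
(3,0)% 3/3 satisfied
(3,1)% 3/4 satisfied
(3,3)@ 5/6 satisfied
(3,4)@ 6/7 satisfied
(3,5)@ 5/5 satisfied
(3,6)@ 2/2 satisfied
(4,0)% 4/4 satisfied
(4,1)% 5/6 satisfied
(4,2)@ 2/6 not
(4,3)% 1/7 not
(4,4)@ 6/7 satisfied
(4,5)@ 6/6 satisfied
(5,0)% 2/2 satisfied
(5,2)% 2/4 satisfied
(5,3)@ 3/5 satisfied
(5,4)@ 3/4 satisfied
(5,6)@ 1/1 satisfied
Unsatisfied: (0,4), (4,2), (4,3) — 3 in total.

3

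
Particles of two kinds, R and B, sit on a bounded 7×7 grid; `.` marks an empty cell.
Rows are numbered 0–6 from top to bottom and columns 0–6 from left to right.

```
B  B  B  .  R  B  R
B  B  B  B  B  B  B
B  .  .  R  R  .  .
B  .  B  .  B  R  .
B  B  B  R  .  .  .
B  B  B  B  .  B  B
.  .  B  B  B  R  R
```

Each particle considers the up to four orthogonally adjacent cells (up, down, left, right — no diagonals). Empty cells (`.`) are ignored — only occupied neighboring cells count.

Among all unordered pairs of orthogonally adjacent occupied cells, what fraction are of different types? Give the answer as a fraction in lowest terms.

Scan each occupied cell's neighbors to the right and below so each pair is counted once.
Row 0: B(0,0)–B(0,1)= B(0,0)–B(1,0)= B(0,1)–B(0,2)= B(0,1)–B(1,1)= B(0,2)–B(1,2)= R(0,4)–B(0,5)≠ R(0,4)–B(1,4)≠ B(0,5)–R(0,6)≠ B(0,5)–B(1,5)= R(0,6)–B(1,6)≠  → 4/10 unlike.
Row 1: B(1,0)–B(1,1)= B(1,0)–B(2,0)= B(1,1)–B(1,2)= B(1,2)–B(1,3)= B(1,3)–B(1,4)= B(1,3)–R(2,3)≠ B(1,4)–B(1,5)= B(1,4)–R(2,4)≠ B(1,5)–B(1,6)=  → 2/9 unlike.
Row 2: B(2,0)–B(3,0)= R(2,3)–R(2,4)= R(2,4)–B(3,4)≠  → 1/3 unlike.
Row 3: B(3,0)–B(4,0)= B(3,2)–B(4,2)= B(3,4)–R(3,5)≠  → 1/3 unlike.
Row 4: B(4,0)–B(4,1)= B(4,0)–B(5,0)= B(4,1)–B(4,2)= B(4,1)–B(5,1)= B(4,2)–R(4,3)≠ B(4,2)–B(5,2)= R(4,3)–B(5,3)≠  → 2/7 unlike.
Row 5: B(5,0)–B(5,1)= B(5,1)–B(5,2)= B(5,2)–B(5,3)= B(5,2)–B(6,2)= B(5,3)–B(6,3)= B(5,5)–B(5,6)= B(5,5)–R(6,5)≠ B(5,6)–R(6,6)≠  → 2/8 unlike.
Row 6: B(6,2)–B(6,3)= B(6,3)–B(6,4)= B(6,4)–R(6,5)≠ R(6,5)–R(6,6)=  → 1/4 unlike.
Total adjacent occupied pairs: 44; unlike-type pairs: 13.
13/44 is already in lowest terms.

13/44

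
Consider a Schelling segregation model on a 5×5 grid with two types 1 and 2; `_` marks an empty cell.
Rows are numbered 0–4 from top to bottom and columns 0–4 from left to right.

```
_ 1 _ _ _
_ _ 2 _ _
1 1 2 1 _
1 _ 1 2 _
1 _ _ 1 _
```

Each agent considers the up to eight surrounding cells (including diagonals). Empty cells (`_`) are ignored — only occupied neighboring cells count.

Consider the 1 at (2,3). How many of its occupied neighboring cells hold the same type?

1

Occupied neighbors of (2,3): (1,2)=2, (2,2)=2, (3,2)=1, (3,3)=2.
Same type (1): 1 of 4.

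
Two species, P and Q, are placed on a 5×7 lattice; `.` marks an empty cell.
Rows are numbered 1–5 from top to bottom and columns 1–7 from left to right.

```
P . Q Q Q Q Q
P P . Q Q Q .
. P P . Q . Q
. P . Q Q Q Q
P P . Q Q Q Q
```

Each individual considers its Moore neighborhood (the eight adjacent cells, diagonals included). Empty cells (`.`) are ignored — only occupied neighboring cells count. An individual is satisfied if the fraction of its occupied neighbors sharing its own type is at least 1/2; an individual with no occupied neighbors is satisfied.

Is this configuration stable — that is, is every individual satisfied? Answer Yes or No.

Row 1: (1,1)P 2/2 ✓ · (1,3)Q 2/3 ✓ · (1,4)Q 4/4 ✓ · (1,5)Q 5/5 ✓ · (1,6)Q 4/4 ✓ · (1,7)Q 2/2 ✓
Row 2: (2,1)P 3/3 ✓ · (2,2)P 4/5 ✓ · (2,4)Q 5/6 ✓ · (2,5)Q 6/6 ✓ · (2,6)Q 6/6 ✓
Row 3: (3,2)P 4/4 ✓ · (3,3)P 3/5 ✓ · (3,5)Q 6/6 ✓ · (3,7)Q 3/3 ✓
Row 4: (4,2)P 4/4 ✓ · (4,4)Q 4/5 ✓ · (4,5)Q 6/6 ✓ · (4,6)Q 7/7 ✓ · (4,7)Q 4/4 ✓
Row 5: (5,1)P 2/2 ✓ · (5,2)P 2/2 ✓ · (5,4)Q 3/3 ✓ · (5,5)Q 5/5 ✓ · (5,6)Q 5/5 ✓ · (5,7)Q 3/3 ✓
All meet the threshold, so the configuration is stable.

Yes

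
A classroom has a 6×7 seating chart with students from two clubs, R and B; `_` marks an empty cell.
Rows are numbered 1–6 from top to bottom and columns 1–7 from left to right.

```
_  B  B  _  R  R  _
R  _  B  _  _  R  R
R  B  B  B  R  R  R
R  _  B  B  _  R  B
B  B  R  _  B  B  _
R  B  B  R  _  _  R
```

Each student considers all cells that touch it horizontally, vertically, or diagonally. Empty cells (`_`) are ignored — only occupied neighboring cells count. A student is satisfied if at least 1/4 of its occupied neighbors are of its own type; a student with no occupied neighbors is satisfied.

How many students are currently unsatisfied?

Row 1: (1,2)B 2/3 ✓ · (1,3)B 2/2 ✓ · (1,5)R 2/2 ✓ · (1,6)R 3/3 ✓
Row 2: (2,1)R 1/3 ✓ · (2,3)B 5/5 ✓ · (2,6)R 6/6 ✓ · (2,7)R 4/4 ✓
Row 3: (3,1)R 2/3 ✓ · (3,2)B 3/6 ✓ · (3,3)B 5/5 ✓ · (3,4)B 4/5 ✓ · (3,5)R 3/5 ✓ · (3,6)R 5/6 ✓ · (3,7)R 4/5 ✓
Row 4: (4,1)R 1/4 ✓ · (4,3)B 5/6 ✓ · (4,4)B 4/6 ✓ · (4,6)R 3/6 ✓ · (4,7)B 1/4 ✓
Row 5: (5,1)B 2/4 ✓ · (5,2)B 4/7 ✓ · (5,3)R 1/6 ✗ · (5,5)B 2/4 ✓ · (5,6)B 2/4 ✓
Row 6: (6,1)R 0/3 ✗ · (6,2)B 3/5 ✓ · (6,3)B 2/4 ✓ · (6,4)R 1/3 ✓ · (6,7)R 0/1 ✗
Unsatisfied: (5,3), (6,1), (6,7) — 3 in total.

3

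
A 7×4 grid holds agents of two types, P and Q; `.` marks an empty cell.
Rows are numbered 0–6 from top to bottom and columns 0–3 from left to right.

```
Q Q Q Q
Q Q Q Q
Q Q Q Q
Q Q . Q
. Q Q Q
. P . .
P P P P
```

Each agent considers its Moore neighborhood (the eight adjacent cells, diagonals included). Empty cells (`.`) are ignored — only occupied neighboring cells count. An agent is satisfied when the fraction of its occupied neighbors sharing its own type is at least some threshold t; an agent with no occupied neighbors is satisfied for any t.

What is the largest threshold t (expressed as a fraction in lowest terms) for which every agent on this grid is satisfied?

(0,0)Q 3/3
(0,1)Q 5/5
(0,2)Q 5/5
(0,3)Q 3/3
(1,0)Q 5/5
(1,1)Q 8/8
(1,2)Q 8/8
(1,3)Q 5/5
(2,0)Q 5/5
(2,1)Q 7/7
(2,2)Q 7/7
(2,3)Q 4/4
(3,0)Q 4/4
(3,1)Q 6/6
(3,3)Q 4/4
(4,1)Q 3/4
(4,2)Q 4/5
(4,3)Q 2/2
(5,1)P 3/5
(6,0)P 2/2
(6,1)P 3/3
(6,2)P 3/3
(6,3)P 1/1
The smallest same-type fraction is 3/5 at (5,1), which reduces to 3/5. Any threshold above that leaves this agent unsatisfied.

3/5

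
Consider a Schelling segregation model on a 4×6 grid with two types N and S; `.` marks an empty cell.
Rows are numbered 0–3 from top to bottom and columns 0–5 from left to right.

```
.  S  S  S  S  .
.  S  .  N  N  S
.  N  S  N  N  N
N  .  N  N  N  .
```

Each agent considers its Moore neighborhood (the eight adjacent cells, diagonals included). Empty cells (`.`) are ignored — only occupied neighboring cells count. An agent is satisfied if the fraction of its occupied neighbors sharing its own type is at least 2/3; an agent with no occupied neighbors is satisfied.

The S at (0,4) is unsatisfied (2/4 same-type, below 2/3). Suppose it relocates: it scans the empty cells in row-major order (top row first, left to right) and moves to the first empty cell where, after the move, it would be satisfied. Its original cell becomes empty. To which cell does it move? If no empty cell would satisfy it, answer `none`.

(0,0)

Vacating (0,4). Empty cells in order:
  (0,0): 2/2 same-type → satisfied — stop here.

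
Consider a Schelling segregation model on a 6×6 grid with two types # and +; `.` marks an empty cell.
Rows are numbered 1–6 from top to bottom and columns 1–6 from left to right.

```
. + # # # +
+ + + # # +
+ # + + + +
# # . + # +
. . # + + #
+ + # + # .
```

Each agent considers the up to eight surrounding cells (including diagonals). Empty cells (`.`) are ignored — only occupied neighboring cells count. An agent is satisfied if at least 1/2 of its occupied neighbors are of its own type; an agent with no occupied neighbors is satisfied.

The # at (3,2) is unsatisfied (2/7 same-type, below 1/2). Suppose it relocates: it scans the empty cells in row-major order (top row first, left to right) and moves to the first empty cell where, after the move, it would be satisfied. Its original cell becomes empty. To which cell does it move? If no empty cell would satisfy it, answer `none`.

(5,1)

Vacating (3,2). Empty cells in order:
  (1,1): 0/3 same-type → still unsatisfied.
  (4,3): 2/6 same-type → still unsatisfied.
  (5,1): 2/4 same-type → satisfied — stop here.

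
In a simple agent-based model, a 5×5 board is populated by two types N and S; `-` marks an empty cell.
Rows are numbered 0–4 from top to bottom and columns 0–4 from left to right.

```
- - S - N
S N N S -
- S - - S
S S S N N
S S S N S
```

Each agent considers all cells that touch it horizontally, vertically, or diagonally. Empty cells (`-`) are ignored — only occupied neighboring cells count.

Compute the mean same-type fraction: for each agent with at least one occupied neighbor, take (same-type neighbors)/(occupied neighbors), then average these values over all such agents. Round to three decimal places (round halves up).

(0,2)S 1/3
(0,4)N 0/1
(1,0)S 1/2
(1,1)N 1/4
(1,2)N 1/4
(1,3)S 2/4
(2,1)S 4/6
(2,4)S 1/3
(3,0)S 4/4
(3,1)S 6/6
(3,2)S 4/6
(3,3)N 2/6
(3,4)N 2/4
(4,0)S 3/3
(4,1)S 5/5
(4,2)S 3/5
(4,3)N 2/5
(4,4)S 0/3
Sum over 18 agents: 1/3 + 0/1 + 1/2 + 1/4 + 1/4 + 2/4 + 4/6 + 1/3 + 4/4 + 6/6 + 4/6 + 2/6 + 2/4 + 3/3 + 5/5 + 3/5 + 2/5 + 0/3 = 28/3; mean = 28/3 ÷ 18 = 14/27 = 0.518518… → 0.519.

0.519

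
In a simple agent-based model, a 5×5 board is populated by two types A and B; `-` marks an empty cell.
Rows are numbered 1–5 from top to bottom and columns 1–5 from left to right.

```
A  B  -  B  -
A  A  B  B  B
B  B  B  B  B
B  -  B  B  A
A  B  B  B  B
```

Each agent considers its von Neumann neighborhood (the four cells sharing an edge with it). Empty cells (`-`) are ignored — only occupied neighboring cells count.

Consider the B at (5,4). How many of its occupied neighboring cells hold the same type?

Occupied neighbors of (5,4): (4,4)=B, (5,3)=B, (5,5)=B.
Same type (B): 3 of 3.

3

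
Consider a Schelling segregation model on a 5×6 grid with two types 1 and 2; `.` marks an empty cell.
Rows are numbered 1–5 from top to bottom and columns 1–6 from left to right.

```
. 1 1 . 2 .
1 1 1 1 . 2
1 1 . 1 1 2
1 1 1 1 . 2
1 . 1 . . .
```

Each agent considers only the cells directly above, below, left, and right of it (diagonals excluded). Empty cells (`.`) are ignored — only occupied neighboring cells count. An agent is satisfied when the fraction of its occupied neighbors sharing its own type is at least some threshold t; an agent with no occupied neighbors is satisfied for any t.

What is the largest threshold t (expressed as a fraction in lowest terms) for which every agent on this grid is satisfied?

1/2

(1,2)1 2/2
(1,3)1 2/2
(1,5)2 — no occupied neighbors
(2,1)1 2/2
(2,2)1 4/4
(2,3)1 3/3
(2,4)1 2/2
(2,6)2 1/1
(3,1)1 3/3
(3,2)1 3/3
(3,4)1 3/3
(3,5)1 1/2
(3,6)2 2/3
(4,1)1 3/3
(4,2)1 3/3
(4,3)1 3/3
(4,4)1 2/2
(4,6)2 1/1
(5,1)1 1/1
(5,3)1 1/1
The smallest same-type fraction is 1/2 at (3,5), which reduces to 1/2. Any threshold above that leaves this agent unsatisfied.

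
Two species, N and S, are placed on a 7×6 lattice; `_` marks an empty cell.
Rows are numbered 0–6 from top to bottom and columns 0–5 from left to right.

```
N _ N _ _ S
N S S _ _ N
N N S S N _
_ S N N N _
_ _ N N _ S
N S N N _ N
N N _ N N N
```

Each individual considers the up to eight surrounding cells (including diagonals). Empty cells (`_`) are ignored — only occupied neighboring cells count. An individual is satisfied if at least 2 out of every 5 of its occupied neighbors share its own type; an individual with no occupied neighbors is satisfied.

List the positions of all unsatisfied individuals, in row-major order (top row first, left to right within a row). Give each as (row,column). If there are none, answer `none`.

(0,2), (0,5), (1,1), (2,3), (3,1), (4,5), (5,1)

(0,0)N 1/2 ✓
(0,2)N 0/2 ✗
(0,5)S 0/1 ✗
(1,0)N 3/4 ✓
(1,1)S 2/7 ✗
(1,2)S 3/5 ✓
(1,5)N 1/2 ✓
(2,0)N 2/4 ✓
(2,1)N 3/7 ✓
(2,2)S 4/7 ✓
(2,3)S 2/6 ✗
(2,4)N 3/4 ✓
(3,1)S 1/5 ✗
(3,2)N 4/7 ✓
(3,3)N 5/7 ✓
(3,4)N 3/5 ✓
(4,2)N 5/7 ✓
(4,3)N 6/6 ✓
(4,5)S 0/2 ✗
(5,0)N 2/3 ✓
(5,1)S 0/5 ✗
(5,2)N 5/6 ✓
(5,3)N 5/5 ✓
(5,5)N 2/3 ✓
(6,0)N 2/3 ✓
(6,1)N 3/4 ✓
(6,3)N 3/3 ✓
(6,4)N 4/4 ✓
(6,5)N 2/2 ✓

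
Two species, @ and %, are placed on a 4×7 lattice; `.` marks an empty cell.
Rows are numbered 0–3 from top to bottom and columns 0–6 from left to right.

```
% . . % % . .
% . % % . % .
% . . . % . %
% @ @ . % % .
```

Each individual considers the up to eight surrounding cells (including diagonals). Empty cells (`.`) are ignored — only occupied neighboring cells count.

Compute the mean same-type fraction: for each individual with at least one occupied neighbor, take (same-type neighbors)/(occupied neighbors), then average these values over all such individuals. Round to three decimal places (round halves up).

(0,0)% 1/1
(0,3)% 3/3
(0,4)% 3/3
(1,0)% 2/2
(1,2)% 2/2
(1,3)% 4/4
(1,5)% 3/3
(2,0)% 2/3
(2,4)% 4/4
(2,6)% 2/2
(3,0)% 1/2
(3,1)@ 1/3
(3,2)@ 1/1
(3,4)% 2/2
(3,5)% 3/3
Sum over 15 individuals: 1/1 + 3/3 + 3/3 + 2/2 + 2/2 + 4/4 + 3/3 + 2/3 + 4/4 + 2/2 + 1/2 + 1/3 + 1/1 + 2/2 + 3/3 = 27/2; mean = 27/2 ÷ 15 = 9/10 = 0.9 → 0.900.

0.900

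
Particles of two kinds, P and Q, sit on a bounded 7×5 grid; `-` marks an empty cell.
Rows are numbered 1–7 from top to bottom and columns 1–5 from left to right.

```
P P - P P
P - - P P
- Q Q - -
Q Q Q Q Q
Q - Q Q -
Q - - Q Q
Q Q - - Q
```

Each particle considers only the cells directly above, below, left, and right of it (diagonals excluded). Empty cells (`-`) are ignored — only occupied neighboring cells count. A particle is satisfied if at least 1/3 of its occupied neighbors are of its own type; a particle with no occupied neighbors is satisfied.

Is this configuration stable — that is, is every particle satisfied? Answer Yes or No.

Yes

Row 1: (1,1)P 2/2 ok · (1,2)P 1/1 ok · (1,4)P 2/2 ok · (1,5)P 2/2 ok
Row 2: (2,1)P 1/1 ok · (2,4)P 2/2 ok · (2,5)P 2/2 ok
Row 3: (3,2)Q 2/2 ok · (3,3)Q 2/2 ok
Row 4: (4,1)Q 2/2 ok · (4,2)Q 3/3 ok · (4,3)Q 4/4 ok · (4,4)Q 3/3 ok · (4,5)Q 1/1 ok
Row 5: (5,1)Q 2/2 ok · (5,3)Q 2/2 ok · (5,4)Q 3/3 ok
Row 6: (6,1)Q 2/2 ok · (6,4)Q 2/2 ok · (6,5)Q 2/2 ok
Row 7: (7,1)Q 2/2 ok · (7,2)Q 1/1 ok · (7,5)Q 1/1 ok
All meet the threshold, so the configuration is stable.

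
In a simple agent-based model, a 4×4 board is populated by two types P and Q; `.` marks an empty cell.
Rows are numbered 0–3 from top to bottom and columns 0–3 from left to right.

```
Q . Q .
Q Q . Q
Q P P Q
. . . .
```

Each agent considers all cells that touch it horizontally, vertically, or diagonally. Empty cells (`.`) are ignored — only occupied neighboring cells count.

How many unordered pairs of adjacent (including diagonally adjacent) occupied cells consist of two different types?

6

Scan each occupied cell's neighbors to the right and below (and the two forward diagonals) so each pair is counted once.
Row 0: Q(0,0)–Q(1,0)= Q(0,0)–Q(1,1)= Q(0,2)–Q(1,3)= Q(0,2)–Q(1,1)=  → 0/4 unlike.
Row 1: Q(1,0)–Q(1,1)= Q(1,0)–Q(2,0)= Q(1,0)–P(2,1)≠ Q(1,1)–P(2,1)≠ Q(1,1)–P(2,2)≠ Q(1,1)–Q(2,0)= Q(1,3)–Q(2,3)= Q(1,3)–P(2,2)≠  → 4/8 unlike.
Row 2: Q(2,0)–P(2,1)≠ P(2,1)–P(2,2)= P(2,2)–Q(2,3)≠  → 2/3 unlike.
Total adjacent occupied pairs: 15; unlike-type pairs: 6.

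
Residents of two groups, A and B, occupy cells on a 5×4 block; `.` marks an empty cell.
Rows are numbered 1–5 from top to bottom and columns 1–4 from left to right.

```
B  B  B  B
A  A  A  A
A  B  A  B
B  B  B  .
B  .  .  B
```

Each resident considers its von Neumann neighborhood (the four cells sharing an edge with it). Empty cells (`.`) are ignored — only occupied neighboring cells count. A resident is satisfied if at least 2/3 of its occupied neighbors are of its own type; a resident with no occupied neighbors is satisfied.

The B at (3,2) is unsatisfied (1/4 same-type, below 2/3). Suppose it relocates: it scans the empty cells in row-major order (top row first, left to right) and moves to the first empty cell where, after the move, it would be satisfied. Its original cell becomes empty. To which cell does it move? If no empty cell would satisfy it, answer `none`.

Vacating (3,2). Empty cells in order:
  (4,4): 3/3 same-type → satisfied — stop here.

(4,4)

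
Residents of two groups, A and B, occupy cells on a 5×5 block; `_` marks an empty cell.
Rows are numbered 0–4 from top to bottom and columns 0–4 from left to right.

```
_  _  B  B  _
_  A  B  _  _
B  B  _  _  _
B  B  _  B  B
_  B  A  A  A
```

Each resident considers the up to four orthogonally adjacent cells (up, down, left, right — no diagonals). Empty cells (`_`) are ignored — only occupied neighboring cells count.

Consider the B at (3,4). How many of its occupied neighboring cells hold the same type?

Occupied neighbors of (3,4): (4,4)=A, (3,3)=B.
Same type (B): 1 of 2.

1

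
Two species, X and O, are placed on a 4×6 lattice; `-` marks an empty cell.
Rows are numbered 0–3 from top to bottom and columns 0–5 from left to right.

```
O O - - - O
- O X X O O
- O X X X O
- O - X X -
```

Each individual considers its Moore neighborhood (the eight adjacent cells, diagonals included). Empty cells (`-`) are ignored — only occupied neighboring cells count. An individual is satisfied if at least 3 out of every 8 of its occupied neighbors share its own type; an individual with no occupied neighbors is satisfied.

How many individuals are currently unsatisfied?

Row 0: (0,0)O 2/2 ✓ · (0,1)O 2/3 ✓ · (0,5)O 2/2 ✓
Row 1: (1,1)O 3/5 ✓ · (1,2)X 3/6 ✓ · (1,3)X 4/5 ✓ · (1,4)O 3/6 ✓ · (1,5)O 3/4 ✓
Row 2: (2,1)O 2/4 ✓ · (2,2)X 4/7 ✓ · (2,3)X 6/7 ✓ · (2,4)X 4/7 ✓ · (2,5)O 2/4 ✓
Row 3: (3,1)O 1/2 ✓ · (3,3)X 4/4 ✓ · (3,4)X 3/4 ✓
Every one meets the threshold.

0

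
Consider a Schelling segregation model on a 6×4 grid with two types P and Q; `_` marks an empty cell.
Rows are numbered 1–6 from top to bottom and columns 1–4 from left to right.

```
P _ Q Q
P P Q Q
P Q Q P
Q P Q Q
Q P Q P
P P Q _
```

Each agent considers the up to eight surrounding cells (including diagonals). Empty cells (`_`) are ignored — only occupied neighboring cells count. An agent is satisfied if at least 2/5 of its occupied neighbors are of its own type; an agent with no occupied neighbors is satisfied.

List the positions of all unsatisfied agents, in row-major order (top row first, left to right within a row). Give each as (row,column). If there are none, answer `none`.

(3,4), (4,2), (5,1), (5,2), (5,4), (6,3)

Row 1: (1,1)P 2/2 ok · (1,3)Q 3/4 ok · (1,4)Q 3/3 ok
Row 2: (2,1)P 3/4 ok · (2,2)P 3/7 ok · (2,3)Q 5/7 ok · (2,4)Q 4/5 ok
Row 3: (3,1)P 3/5 ok · (3,2)Q 4/8 ok · (3,3)Q 5/8 ok · (3,4)P 0/5 unhappy
Row 4: (4,1)Q 2/5 ok · (4,2)P 2/8 unhappy · (4,3)Q 4/8 ok · (4,4)Q 3/5 ok
Row 5: (5,1)Q 1/5 unhappy · (5,2)P 3/8 unhappy · (5,3)Q 3/7 ok · (5,4)P 0/4 unhappy
Row 6: (6,1)P 2/3 ok · (6,2)P 2/5 ok · (6,3)Q 1/4 unhappy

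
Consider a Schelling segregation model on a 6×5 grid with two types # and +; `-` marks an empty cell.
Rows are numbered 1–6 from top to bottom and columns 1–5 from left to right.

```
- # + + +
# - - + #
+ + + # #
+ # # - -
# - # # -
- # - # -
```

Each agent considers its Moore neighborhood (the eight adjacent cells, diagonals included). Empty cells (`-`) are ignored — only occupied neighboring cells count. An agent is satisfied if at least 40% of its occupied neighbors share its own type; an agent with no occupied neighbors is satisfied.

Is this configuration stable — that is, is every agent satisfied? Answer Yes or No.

Row 1: (1,2)# 1/2 satisfied · (1,3)+ 2/3 satisfied · (1,4)+ 3/4 satisfied · (1,5)+ 2/3 satisfied
Row 2: (2,1)# 1/3 not · (2,4)+ 4/7 satisfied · (2,5)# 2/5 satisfied
Row 3: (3,1)+ 2/4 satisfied · (3,2)+ 3/6 satisfied · (3,3)+ 2/5 satisfied · (3,4)# 3/5 satisfied · (3,5)# 2/3 satisfied
Row 4: (4,1)+ 2/4 satisfied · (4,2)# 3/7 satisfied · (4,3)# 4/6 satisfied
Row 5: (5,1)# 2/3 satisfied · (5,3)# 5/5 satisfied · (5,4)# 3/3 satisfied
Row 6: (6,2)# 2/2 satisfied · (6,4)# 2/2 satisfied
For instance (2,1) has only 1/3 same-type neighbors, below 2/5.

No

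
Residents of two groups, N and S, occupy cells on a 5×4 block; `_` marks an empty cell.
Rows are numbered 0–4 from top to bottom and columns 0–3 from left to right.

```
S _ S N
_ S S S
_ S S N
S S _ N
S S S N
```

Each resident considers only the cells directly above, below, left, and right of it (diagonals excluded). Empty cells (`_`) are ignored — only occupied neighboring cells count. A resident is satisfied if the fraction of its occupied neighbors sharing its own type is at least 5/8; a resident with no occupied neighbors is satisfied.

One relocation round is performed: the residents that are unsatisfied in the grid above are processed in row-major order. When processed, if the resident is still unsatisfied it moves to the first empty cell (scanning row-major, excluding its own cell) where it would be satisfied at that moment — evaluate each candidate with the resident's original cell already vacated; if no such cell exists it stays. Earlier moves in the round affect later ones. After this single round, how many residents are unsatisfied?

Initially unsatisfied (in order): (0,2), (0,3), (1,3), (2,3), (4,2), (4,3).
  (0,2) → (0,1).
  (0,3): no empty cell satisfies it; stays.
  (1,3) → (0,2).
  (2,3): no empty cell satisfies it; stays.
  (4,2) → (1,0).
  (4,3): now satisfied by earlier moves; stays.
Resulting grid:
S S S N
S S S _
_ S S N
S S _ N
S S _ N
Unsatisfied now: (0,3), (2,3).

2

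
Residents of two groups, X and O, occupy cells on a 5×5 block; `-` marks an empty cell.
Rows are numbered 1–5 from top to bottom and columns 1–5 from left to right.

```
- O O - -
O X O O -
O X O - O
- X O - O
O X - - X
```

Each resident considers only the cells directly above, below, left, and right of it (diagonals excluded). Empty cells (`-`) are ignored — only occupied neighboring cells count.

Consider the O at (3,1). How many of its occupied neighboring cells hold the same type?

Occupied neighbors of (3,1): (2,1)=O, (3,2)=X.
Same type (O): 1 of 2.

1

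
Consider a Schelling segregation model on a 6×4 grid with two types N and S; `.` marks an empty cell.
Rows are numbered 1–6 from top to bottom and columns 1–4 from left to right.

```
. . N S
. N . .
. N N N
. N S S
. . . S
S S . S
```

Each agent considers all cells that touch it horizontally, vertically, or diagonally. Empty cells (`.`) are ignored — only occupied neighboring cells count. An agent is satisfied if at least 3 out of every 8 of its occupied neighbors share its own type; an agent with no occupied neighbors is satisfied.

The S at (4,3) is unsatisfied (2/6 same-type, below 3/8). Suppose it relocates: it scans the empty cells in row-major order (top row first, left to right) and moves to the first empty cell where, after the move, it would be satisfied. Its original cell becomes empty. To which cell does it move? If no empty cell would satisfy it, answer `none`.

Vacating (4,3). Empty cells in order:
  (1,1): 0/1 same-type → still unsatisfied.
  (1,2): 0/2 same-type → still unsatisfied.
  (2,1): 0/2 same-type → still unsatisfied.
  (2,3): 1/6 same-type → still unsatisfied.
  (2,4): 1/4 same-type → still unsatisfied.
  (3,1): 0/3 same-type → still unsatisfied.
  (4,1): 0/2 same-type → still unsatisfied.
  (5,1): 2/3 same-type → satisfied — stop here.

(5,1)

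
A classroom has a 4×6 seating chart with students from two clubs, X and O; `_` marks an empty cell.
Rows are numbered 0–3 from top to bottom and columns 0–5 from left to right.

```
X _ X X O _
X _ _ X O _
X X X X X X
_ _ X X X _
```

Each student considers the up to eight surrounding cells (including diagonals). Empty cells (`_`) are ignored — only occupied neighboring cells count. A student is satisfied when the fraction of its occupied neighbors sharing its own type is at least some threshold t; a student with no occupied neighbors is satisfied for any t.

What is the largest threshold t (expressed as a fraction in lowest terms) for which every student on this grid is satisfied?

Row 0: (0,0)X 1/1 · (0,2)X 2/2 · (0,3)X 2/4 · (0,4)O 1/3
Row 1: (1,0)X 3/3 · (1,3)X 5/7 · (1,4)O 1/6
Row 2: (2,0)X 2/2 · (2,1)X 4/4 · (2,2)X 5/5 · (2,3)X 6/7 · (2,4)X 5/6 · (2,5)X 2/3
Row 3: (3,2)X 4/4 · (3,3)X 5/5 · (3,4)X 4/4
The smallest same-type fraction is 1/6 at (1,4), which reduces to 1/6. Any threshold above that leaves this student unsatisfied.

1/6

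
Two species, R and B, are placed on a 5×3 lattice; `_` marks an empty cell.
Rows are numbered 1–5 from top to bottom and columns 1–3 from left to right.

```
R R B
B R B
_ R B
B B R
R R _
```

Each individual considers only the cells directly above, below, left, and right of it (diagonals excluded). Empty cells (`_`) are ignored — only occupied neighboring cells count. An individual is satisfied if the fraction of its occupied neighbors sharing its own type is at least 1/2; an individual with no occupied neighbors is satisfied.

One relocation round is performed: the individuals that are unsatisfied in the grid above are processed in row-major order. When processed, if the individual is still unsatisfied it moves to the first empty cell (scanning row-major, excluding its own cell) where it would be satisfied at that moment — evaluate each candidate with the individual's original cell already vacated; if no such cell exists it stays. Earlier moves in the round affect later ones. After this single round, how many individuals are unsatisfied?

Initially unsatisfied (in order): (2,1), (3,2), (3,3), (4,2), (4,3).
  (2,1) → (3,1).
  (3,2) → (2,1).
  (3,3): now satisfied by earlier moves; stays.
  (4,2) → (3,2).
  (4,3) → (5,3).
Resulting grid:
R R B
R R B
B B B
B _ _
R R R
All satisfied now.

0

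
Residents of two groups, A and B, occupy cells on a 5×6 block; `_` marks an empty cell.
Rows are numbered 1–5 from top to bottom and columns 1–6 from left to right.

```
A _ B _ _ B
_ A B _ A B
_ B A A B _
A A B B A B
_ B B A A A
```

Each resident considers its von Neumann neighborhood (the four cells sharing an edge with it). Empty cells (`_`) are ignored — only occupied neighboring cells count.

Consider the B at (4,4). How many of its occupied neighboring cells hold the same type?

Occupied neighbors of (4,4): (3,4)=A, (5,4)=A, (4,3)=B, (4,5)=A.
Same type (B): 1 of 4.

1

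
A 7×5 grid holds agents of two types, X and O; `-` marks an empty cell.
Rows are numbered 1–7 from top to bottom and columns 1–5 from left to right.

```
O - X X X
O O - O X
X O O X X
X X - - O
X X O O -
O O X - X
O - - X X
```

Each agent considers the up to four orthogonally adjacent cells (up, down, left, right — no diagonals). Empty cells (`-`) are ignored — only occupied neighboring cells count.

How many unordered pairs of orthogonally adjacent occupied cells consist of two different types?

Scan each occupied cell's neighbors to the right and below so each pair is counted once.
Row 1: O(1,1)–O(2,1)= X(1,3)–X(1,4)= X(1,4)–X(1,5)= X(1,4)–O(2,4)≠ X(1,5)–X(2,5)=  → 1/5 unlike.
Row 2: O(2,1)–O(2,2)= O(2,1)–X(3,1)≠ O(2,2)–O(3,2)= O(2,4)–X(2,5)≠ O(2,4)–X(3,4)≠ X(2,5)–X(3,5)=  → 3/6 unlike.
Row 3: X(3,1)–O(3,2)≠ X(3,1)–X(4,1)= O(3,2)–O(3,3)= O(3,2)–X(4,2)≠ O(3,3)–X(3,4)≠ X(3,4)–X(3,5)= X(3,5)–O(4,5)≠  → 4/7 unlike.
Row 4: X(4,1)–X(4,2)= X(4,1)–X(5,1)= X(4,2)–X(5,2)=  → 0/3 unlike.
Row 5: X(5,1)–X(5,2)= X(5,1)–O(6,1)≠ X(5,2)–O(5,3)≠ X(5,2)–O(6,2)≠ O(5,3)–O(5,4)= O(5,3)–X(6,3)≠  → 4/6 unlike.
Row 6: O(6,1)–O(6,2)= O(6,1)–O(7,1)= O(6,2)–X(6,3)≠ X(6,5)–X(7,5)=  → 1/4 unlike.
Row 7: X(7,4)–X(7,5)=  → 0/1 unlike.
Total adjacent occupied pairs: 32; unlike-type pairs: 13.

13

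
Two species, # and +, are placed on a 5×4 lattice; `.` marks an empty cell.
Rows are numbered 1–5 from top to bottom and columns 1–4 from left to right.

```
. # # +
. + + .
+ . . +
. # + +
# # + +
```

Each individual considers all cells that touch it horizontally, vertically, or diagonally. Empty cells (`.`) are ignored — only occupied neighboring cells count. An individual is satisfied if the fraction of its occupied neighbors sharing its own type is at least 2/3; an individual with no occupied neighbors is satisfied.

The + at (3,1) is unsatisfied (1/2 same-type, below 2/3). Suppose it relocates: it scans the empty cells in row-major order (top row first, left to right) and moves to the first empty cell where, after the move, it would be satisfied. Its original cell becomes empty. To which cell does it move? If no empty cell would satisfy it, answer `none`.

Vacating (3,1). Empty cells in order:
  (1,1): 1/2 same-type → still unsatisfied.
  (2,1): 1/2 same-type → still unsatisfied.
  (2,4): 3/4 same-type → satisfied — stop here.

(2,4)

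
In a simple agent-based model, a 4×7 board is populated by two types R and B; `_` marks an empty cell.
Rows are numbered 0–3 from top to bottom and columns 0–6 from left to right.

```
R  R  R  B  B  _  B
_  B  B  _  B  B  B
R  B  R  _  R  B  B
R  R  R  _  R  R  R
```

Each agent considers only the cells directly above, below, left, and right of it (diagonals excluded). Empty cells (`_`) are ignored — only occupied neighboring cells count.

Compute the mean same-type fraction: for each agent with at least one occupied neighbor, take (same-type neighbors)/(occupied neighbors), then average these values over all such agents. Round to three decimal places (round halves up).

0.678

(0,0)R 1/1
(0,1)R 2/3
(0,2)R 1/3
(0,3)B 1/2
(0,4)B 2/2
(0,6)B 1/1
(1,1)B 2/3
(1,2)B 1/3
(1,4)B 2/3
(1,5)B 3/3
(1,6)B 3/3
(2,0)R 1/2
(2,1)B 1/4
(2,2)R 1/3
(2,4)R 1/3
(2,5)B 2/4
(2,6)B 2/3
(3,0)R 2/2
(3,1)R 2/3
(3,2)R 2/2
(3,4)R 2/2
(3,5)R 2/3
(3,6)R 1/2
Sum over 23 agents: 1/1 + 2/3 + 1/3 + 1/2 + 2/2 + 1/1 + 2/3 + 1/3 + 2/3 + 3/3 + 3/3 + 1/2 + 1/4 + 1/3 + 1/3 + 2/4 + 2/3 + 2/2 + 2/3 + 2/2 + 2/2 + 2/3 + 1/2 = 187/12; mean = 187/12 ÷ 23 = 187/276 = 0.677536… → 0.678.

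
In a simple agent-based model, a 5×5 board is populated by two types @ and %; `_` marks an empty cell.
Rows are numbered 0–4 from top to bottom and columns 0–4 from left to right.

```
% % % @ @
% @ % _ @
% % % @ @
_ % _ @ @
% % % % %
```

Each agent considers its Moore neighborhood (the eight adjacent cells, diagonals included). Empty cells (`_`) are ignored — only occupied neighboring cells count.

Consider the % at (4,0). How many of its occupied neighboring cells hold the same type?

2

Occupied neighbors of (4,0): (3,1)=%, (4,1)=%.
Same type (%): 2 of 2.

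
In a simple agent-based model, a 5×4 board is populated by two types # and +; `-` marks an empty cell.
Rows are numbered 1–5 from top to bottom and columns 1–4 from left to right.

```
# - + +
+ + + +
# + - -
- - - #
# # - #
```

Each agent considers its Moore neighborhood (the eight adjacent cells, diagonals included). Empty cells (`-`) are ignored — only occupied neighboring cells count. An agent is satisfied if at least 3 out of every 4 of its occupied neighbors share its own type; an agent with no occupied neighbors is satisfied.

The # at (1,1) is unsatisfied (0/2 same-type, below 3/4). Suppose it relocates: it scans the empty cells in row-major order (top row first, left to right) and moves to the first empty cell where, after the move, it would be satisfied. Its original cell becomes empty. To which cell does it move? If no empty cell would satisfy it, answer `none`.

(4,1)

Vacating (1,1). Empty cells in order:
  (1,2): 0/4 same-type → still unsatisfied.
  (3,3): 1/5 same-type → still unsatisfied.
  (3,4): 1/3 same-type → still unsatisfied.
  (4,1): 3/4 same-type → satisfied — stop here.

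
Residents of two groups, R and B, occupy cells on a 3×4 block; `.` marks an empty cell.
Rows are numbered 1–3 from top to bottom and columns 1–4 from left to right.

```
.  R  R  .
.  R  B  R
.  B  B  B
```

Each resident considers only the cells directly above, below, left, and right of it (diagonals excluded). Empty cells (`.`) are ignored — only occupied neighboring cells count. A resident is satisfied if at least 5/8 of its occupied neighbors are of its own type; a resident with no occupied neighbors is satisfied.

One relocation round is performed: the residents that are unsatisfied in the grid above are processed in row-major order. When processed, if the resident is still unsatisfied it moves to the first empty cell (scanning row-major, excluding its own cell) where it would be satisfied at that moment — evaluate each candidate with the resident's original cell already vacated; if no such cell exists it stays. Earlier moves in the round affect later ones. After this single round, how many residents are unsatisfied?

Initially unsatisfied (in order): (1,3), (2,2), (2,3), (2,4), (3,2), (3,4).
  (1,3) → (1,1).
  (2,2) → (1,4).
  (2,3) → (3,1).
  (2,4) → (1,3).
  (3,2): now satisfied by earlier moves; stays.
  (3,4): now satisfied by earlier moves; stays.
Resulting grid:
R R R R
. . . .
B B B B
All satisfied now.

0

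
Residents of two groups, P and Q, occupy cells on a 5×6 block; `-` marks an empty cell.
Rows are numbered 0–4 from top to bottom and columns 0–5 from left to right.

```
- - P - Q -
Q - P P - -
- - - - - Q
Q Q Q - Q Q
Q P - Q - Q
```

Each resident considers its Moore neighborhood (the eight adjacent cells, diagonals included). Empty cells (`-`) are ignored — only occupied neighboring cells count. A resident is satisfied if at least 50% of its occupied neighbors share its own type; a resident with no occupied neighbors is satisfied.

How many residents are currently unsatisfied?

2

(0,2)P 2/2 ok
(0,4)Q 0/1 unhappy
(1,0)Q 0/0 ok
(1,2)P 2/2 ok
(1,3)P 2/3 ok
(2,5)Q 2/2 ok
(3,0)Q 2/3 ok
(3,1)Q 3/4 ok
(3,2)Q 2/3 ok
(3,4)Q 4/4 ok
(3,5)Q 3/3 ok
(4,0)Q 2/3 ok
(4,1)P 0/4 unhappy
(4,3)Q 2/2 ok
(4,5)Q 2/2 ok
Unsatisfied: (0,4), (4,1) — 2 in total.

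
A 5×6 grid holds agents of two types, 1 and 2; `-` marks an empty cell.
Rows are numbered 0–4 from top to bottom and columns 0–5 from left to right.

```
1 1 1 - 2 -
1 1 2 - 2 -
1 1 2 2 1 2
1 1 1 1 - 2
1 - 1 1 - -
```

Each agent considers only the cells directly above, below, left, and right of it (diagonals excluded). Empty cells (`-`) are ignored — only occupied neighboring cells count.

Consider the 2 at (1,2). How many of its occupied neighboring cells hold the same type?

Occupied neighbors of (1,2): (0,2)=1, (2,2)=2, (1,1)=1.
Same type (2): 1 of 3.

1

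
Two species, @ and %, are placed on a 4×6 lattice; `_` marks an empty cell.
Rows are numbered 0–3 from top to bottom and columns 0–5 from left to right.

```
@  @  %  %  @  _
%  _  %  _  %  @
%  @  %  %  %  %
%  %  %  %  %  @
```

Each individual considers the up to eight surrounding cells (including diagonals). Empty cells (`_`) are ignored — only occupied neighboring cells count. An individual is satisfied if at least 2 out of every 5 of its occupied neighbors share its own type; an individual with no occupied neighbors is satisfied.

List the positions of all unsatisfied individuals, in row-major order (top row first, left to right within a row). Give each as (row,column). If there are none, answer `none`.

(0,1), (0,4), (1,0), (1,5), (2,1), (3,5)

(0,0)@ 1/2 ✓
(0,1)@ 1/4 ✗
(0,2)% 2/3 ✓
(0,3)% 3/4 ✓
(0,4)@ 1/3 ✗
(1,0)% 1/4 ✗
(1,2)% 4/6 ✓
(1,4)% 4/6 ✓
(1,5)@ 1/4 ✗
(2,0)% 3/4 ✓
(2,1)@ 0/7 ✗
(2,2)% 5/6 ✓
(2,3)% 7/7 ✓
(2,4)% 5/7 ✓
(2,5)% 3/5 ✓
(3,0)% 2/3 ✓
(3,1)% 4/5 ✓
(3,2)% 4/5 ✓
(3,3)% 5/5 ✓
(3,4)% 4/5 ✓
(3,5)@ 0/3 ✗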